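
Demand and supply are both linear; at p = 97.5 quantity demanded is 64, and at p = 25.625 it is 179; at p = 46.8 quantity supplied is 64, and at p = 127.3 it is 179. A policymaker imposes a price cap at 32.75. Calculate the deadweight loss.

Demand slope = (25.625 − 97.5)/(179 − 64) = −0.625, so p = 137.5 − 0.625q.
Supply slope = (127.3 − 46.8)/(179 − 64) = 0.7, so p = 2 + 0.7q.
Competitive equilibrium: 137.5 − 0.625q = 2 + 0.7q → q* = 102.2642, p* = 73.5849.
At the ceiling p = 32.75, quantity supplied = (32.75 − 2)/0.7 = 43.9286.
Willingness to pay at q' = 43.9286: 137.5 − 0.625·43.9286 = 110.0446.
Δq = 102.2642 − 43.9286 = 58.3356; wedge = 110.0446 − 32.75 = 77.2946.
Welfare loss = ½ × 58.3356 × 77.2946 = 2254.51.

2254.51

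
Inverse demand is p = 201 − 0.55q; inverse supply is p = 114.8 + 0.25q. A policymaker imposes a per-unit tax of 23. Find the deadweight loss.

Competitive equilibrium: 201 − 0.55q = 114.8 + 0.25q → q* = 107.75, p* = 141.7375.
With the tax, the buyer price exceeds the seller price by 23: (201 − 0.55q) − (114.8 + 0.25q) = 23 → q' = 79.
Δq = 107.75 − 79 = 28.75; the wedge equals the tax, 23.
Welfare loss = ½ × 28.75 × 23 = 330.625.

330.625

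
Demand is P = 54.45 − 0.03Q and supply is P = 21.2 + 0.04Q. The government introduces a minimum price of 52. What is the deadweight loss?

5414.89

Competitive equilibrium: 54.45 − 0.03Q = 21.2 + 0.04Q → Q* = 475, P* = 40.2.
At the floor P = 52, quantity demanded = (54.45 − 52)/0.03 = 81.66667.
Sellers' marginal cost at Q' = 81.66667: 21.2 + 0.04·81.66667 = 24.46667.
ΔQ = 475 − 81.66667 = 393.33333; wedge = 52 − 24.46667 = 27.53333.
Deadweight loss = ½ × 393.33333 × 27.53333 = 5414.89.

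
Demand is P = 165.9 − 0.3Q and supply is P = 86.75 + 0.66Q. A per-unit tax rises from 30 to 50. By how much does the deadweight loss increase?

Competitive equilibrium: 165.9 − 0.3Q = 86.75 + 0.66Q → Q* = 82.4479, P* = 141.1656.
For a per-unit tax t: ΔQ = t/0.96, so DWL = ½·t·(t/0.96) = t²/1.92.
At t = 30: DWL = 468.75. At t = 50: DWL = 1302.083.
Increase = 1302.083 − 468.75 = 833.33.

833.33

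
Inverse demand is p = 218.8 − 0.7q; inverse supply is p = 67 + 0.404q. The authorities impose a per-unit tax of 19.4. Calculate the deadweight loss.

170.45

Competitive equilibrium: 218.8 − 0.7q = 67 + 0.404q → q* = 137.5, p* = 122.55.
With the tax, the buyer price exceeds the seller price by 19.4: (218.8 − 0.7q) − (67 + 0.404q) = 19.4 → q' = 119.9275.
Δq = 137.5 − 119.9275 = 17.5725; the wedge equals the tax, 19.4.
Deadweight loss = ½ × 17.5725 × 19.4 = 170.45.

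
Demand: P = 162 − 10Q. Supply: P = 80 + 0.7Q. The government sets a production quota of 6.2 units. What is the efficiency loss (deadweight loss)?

Competitive equilibrium: 162 − 10Q = 80 + 0.7Q → Q* = 7.6636, P* = 85.3645.
At Q = 6.2: demand price = 162 − 10·6.2 = 100; supply price = 80 + 0.7·6.2 = 84.34.
ΔQ = 7.6636 − 6.2 = 1.4636; wedge = 100 − 84.34 = 15.66.
Welfare loss = ½ × 1.4636 × 15.66 = 11.46.

11.46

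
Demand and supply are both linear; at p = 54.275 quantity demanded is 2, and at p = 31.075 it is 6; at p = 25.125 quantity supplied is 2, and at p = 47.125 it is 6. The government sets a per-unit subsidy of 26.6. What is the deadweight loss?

Demand slope = (31.075 − 54.275)/(6 − 2) = −5.8, so p = 65.875 − 5.8q.
Supply slope = (47.125 − 25.125)/(6 − 2) = 5.5, so p = 14.125 + 5.5q.
Competitive equilibrium: 65.875 − 5.8q = 14.125 + 5.5q → q* = 4.5796, p* = 39.3131.
The subsidy lowers effective supply by 26.6: p = 5.5q − 12.475.
New quantity: 65.875 − 5.8q = 5.5q − 12.475 → q' = 6.9336.
Overproduction Δq = 6.9336 − 4.5796 = 2.354; wedge = subsidy = 26.6.
The triangle = ½ × 2.354 × 26.6 = 31.31.

31.31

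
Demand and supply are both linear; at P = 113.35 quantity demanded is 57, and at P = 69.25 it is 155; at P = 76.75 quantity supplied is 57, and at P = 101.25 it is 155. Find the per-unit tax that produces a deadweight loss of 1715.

Demand slope = (69.25 − 113.35)/(155 − 57) = −0.45, so P = 139 − 0.45Q.
Supply slope = (101.25 − 76.75)/(155 − 57) = 0.25, so P = 62.5 + 0.25Q.
Competitive equilibrium: 139 − 0.45Q = 62.5 + 0.25Q → Q* = 109.2857, P* = 89.8214.
A tax t gives ΔQ = t/0.7 and wedge t, so DWL = t²/1.4.
t²/1.4 = 1715 → t² = 2401 → t = 49.

49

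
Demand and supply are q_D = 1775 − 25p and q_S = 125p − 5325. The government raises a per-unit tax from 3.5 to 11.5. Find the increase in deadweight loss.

In inverse form: demand p = 71 − 0.04q, supply p = 42.6 + 0.008q.
Competitive equilibrium: 71 − 0.04q = 42.6 + 0.008q → q* = 591.6667, p* = 47.3333.
For a per-unit tax t: Δq = t/0.048, so DWL = ½·t·(t/0.048) = t²/0.096.
At t = 3.5: DWL = 127.604. At t = 11.5: DWL = 1377.604.
Increase = 1377.604 − 127.604 = 1250.

1250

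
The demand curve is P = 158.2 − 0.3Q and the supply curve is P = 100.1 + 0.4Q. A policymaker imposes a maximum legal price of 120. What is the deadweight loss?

Competitive equilibrium: 158.2 − 0.3Q = 100.1 + 0.4Q → Q* = 83, P* = 133.3.
At the ceiling P = 120, quantity supplied = (120 − 100.1)/0.4 = 49.75.
Willingness to pay at Q' = 49.75: 158.2 − 0.3·49.75 = 143.275.
ΔQ = 83 − 49.75 = 33.25; wedge = 143.275 − 120 = 23.275.
Welfare loss = ½ × 33.25 × 23.275 = 386.95.

386.95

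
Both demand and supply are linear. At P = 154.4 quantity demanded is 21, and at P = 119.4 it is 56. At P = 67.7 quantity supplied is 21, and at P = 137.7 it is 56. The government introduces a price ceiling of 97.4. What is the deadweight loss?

296.10

Demand slope = (119.4 − 154.4)/(56 − 21) = −1, so P = 175.4 − Q.
Supply slope = (137.7 − 67.7)/(56 − 21) = 2, so P = 25.7 + 2Q.
Competitive equilibrium: 175.4 − Q = 25.7 + 2Q → Q* = 49.9, P* = 125.5.
At the ceiling P = 97.4, quantity supplied = (97.4 − 25.7)/2 = 35.85.
Willingness to pay at Q' = 35.85: 175.4 − 1·35.85 = 139.55.
ΔQ = 49.9 − 35.85 = 14.05; wedge = 139.55 − 97.4 = 42.15.
DWL = ½ × 14.05 × 42.15 = 296.10.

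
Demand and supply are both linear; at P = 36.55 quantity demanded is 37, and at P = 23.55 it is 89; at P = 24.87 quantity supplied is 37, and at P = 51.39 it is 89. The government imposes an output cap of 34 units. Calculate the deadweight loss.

128.21

Demand slope = (23.55 − 36.55)/(89 − 37) = −0.25, so P = 45.8 − 0.25Q.
Supply slope = (51.39 − 24.87)/(89 − 37) = 0.51, so P = 6 + 0.51Q.
Competitive equilibrium: 45.8 − 0.25Q = 6 + 0.51Q → Q* = 52.3684, P* = 32.7079.
At Q = 34: demand price = 45.8 − 0.25·34 = 37.3; supply price = 6 + 0.51·34 = 23.34.
ΔQ = 52.3684 − 34 = 18.3684; wedge = 37.3 − 23.34 = 13.96.
Deadweight loss = ½ × 18.3684 × 13.96 = 128.21.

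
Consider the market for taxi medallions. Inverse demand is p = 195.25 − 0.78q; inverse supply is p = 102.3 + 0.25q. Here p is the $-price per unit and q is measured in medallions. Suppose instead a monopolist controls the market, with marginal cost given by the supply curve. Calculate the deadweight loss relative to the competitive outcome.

$778.87

Competitive equilibrium: 195.25 − 0.78q = 102.3 + 0.25q → q* = 90.2427, p* = 124.8607.
Marginal revenue: MR = 195.25 − 1.56q. Set MR = MC: 195.25 − 1.56q = 102.3 + 0.25q → q_m = 51.3536.
Price p_m = 195.25 − 0.78·51.3536 = 155.1942; MC(q_m) = 102.3 + 0.25·51.3536 = 115.1384.
Competitive q* = 90.2427, so Δq = 38.8891; wedge = 155.1942 − 115.1384 = 40.0558.
DWL = ½ × 38.8891 × 40.0558 = $778.87.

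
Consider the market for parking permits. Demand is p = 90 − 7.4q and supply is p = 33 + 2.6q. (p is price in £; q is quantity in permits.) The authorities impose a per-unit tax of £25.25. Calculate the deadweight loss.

£31.88

Competitive equilibrium: 90 − 7.4q = 33 + 2.6q → q* = 5.7, p* = 47.82.
With the tax, the buyer price exceeds the seller price by 25.25: (90 − 7.4q) − (33 + 2.6q) = 25.25 → q' = 3.175.
Δq = 5.7 − 3.175 = 2.525; the wedge equals the tax, 25.25.
Welfare loss = ½ × 2.525 × 25.25 = £31.88.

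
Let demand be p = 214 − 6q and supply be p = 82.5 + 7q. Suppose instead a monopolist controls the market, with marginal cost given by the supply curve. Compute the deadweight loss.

66.32

Competitive equilibrium: 214 − 6q = 82.5 + 7q → q* = 10.1154, p* = 153.3077.
Marginal revenue: MR = 214 − 12q. Set MR = MC: 214 − 12q = 82.5 + 7q → q_m = 6.9211.
Price p_m = 214 − 6·6.9211 = 172.4734; MC(q_m) = 82.5 + 7·6.9211 = 130.9477.
Competitive q* = 10.1154, so Δq = 3.1943; wedge = 172.4734 − 130.9477 = 41.5257.
Welfare loss = ½ × 3.1943 × 41.5257 = 66.32.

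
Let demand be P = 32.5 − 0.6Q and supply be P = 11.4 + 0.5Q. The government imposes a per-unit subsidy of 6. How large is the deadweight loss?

Competitive equilibrium: 32.5 − 0.6Q = 11.4 + 0.5Q → Q* = 19.1818, P* = 20.9909.
The subsidy lowers effective supply by 6: P = 5.4 + 0.5Q.
New quantity: 32.5 − 0.6Q = 5.4 + 0.5Q → Q' = 24.6364.
Overproduction ΔQ = 24.6364 − 19.1818 = 5.4546; wedge = subsidy = 6.
The triangle = ½ × 5.4546 × 6 = 16.36.

16.36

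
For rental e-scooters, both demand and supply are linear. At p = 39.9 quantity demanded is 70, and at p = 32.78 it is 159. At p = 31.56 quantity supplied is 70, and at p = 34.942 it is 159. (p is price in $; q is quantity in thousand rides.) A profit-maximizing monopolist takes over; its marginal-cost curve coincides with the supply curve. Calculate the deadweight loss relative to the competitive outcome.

$190.61 thousand

Demand slope = (32.78 − 39.9)/(159 − 70) = −0.08, so p = 45.5 − 0.08q.
Supply slope = (34.942 − 31.56)/(159 − 70) = 0.038, so p = 28.9 + 0.038q.
Competitive equilibrium: 45.5 − 0.08q = 28.9 + 0.038q → q* = 140.678, p* = 34.2458.
Marginal revenue: MR = 45.5 − 0.16q. Set MR = MC: 45.5 − 0.16q = 28.9 + 0.038q → q_m = 83.8384.
Price p_m = 45.5 − 0.08·83.8384 = 38.7929; MC(q_m) = 28.9 + 0.038·83.8384 = 32.0859.
Competitive q* = 140.678, so Δq = 56.8396; wedge = 38.7929 − 32.0859 = 6.707.
DWL = ½ × 56.8396 × 6.707 = $190.61 thousand.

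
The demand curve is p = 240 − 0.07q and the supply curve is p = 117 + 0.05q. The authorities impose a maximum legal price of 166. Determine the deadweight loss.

121.50

Competitive equilibrium: 240 − 0.07q = 117 + 0.05q → q* = 1025, p* = 168.25.
At the ceiling p = 166, quantity supplied = (166 − 117)/0.05 = 980.
Willingness to pay at q' = 980: 240 − 0.07·980 = 171.4.
Δq = 1025 − 980 = 45; wedge = 171.4 − 166 = 5.4.
Welfare loss = ½ × 45 × 5.4 = 121.50.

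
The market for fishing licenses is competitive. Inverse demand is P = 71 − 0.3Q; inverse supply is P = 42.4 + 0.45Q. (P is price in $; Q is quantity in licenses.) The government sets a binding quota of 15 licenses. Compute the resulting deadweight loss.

$200.68

Competitive equilibrium: 71 − 0.3Q = 42.4 + 0.45Q → Q* = 38.1333, P* = 59.56.
At Q = 15: demand price = 71 − 0.3·15 = 66.5; supply price = 42.4 + 0.45·15 = 49.15.
ΔQ = 38.1333 − 15 = 23.1333; wedge = 66.5 − 49.15 = 17.35.
The triangle = ½ × 23.1333 × 17.35 = $200.68.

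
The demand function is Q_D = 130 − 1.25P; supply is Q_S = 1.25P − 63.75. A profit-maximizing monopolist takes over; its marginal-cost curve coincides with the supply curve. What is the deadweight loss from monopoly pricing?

In inverse form: demand P = 104 − 0.8Q, supply P = 51 + 0.8Q.
Competitive equilibrium: 104 − 0.8Q = 51 + 0.8Q → Q* = 33.125, P* = 77.5.
Marginal revenue: MR = 104 − 1.6Q. Set MR = MC: 104 − 1.6Q = 51 + 0.8Q → Q_m = 22.08333.
Price P_m = 104 − 0.8·22.08333 = 86.33334; MC(Q_m) = 51 + 0.8·22.08333 = 68.66666.
Competitive Q* = 33.125, so ΔQ = 11.04167; wedge = 86.33334 − 68.66666 = 17.66668.
The triangle = ½ × 11.04167 × 17.66668 = 97.53.

97.53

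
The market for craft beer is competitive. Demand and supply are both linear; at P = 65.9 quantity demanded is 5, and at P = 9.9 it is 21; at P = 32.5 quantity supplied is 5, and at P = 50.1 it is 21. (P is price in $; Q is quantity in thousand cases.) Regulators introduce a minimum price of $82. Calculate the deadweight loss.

$323.56 thousand

Demand slope = (9.9 − 65.9)/(21 − 5) = −3.5, so P = 83.4 − 3.5Q.
Supply slope = (50.1 − 32.5)/(21 − 5) = 1.1, so P = 27 + 1.1Q.
Competitive equilibrium: 83.4 − 3.5Q = 27 + 1.1Q → Q* = 12.26087, P* = 40.48696.
At the floor P = 82, quantity demanded = (83.4 − 82)/3.5 = 0.4.
Sellers' marginal cost at Q' = 0.4: 27 + 1.1·0.4 = 27.44.
ΔQ = 12.26087 − 0.4 = 11.86087; wedge = 82 − 27.44 = 54.56.
Welfare loss = ½ × 11.86087 × 54.56 = $323.56 thousand.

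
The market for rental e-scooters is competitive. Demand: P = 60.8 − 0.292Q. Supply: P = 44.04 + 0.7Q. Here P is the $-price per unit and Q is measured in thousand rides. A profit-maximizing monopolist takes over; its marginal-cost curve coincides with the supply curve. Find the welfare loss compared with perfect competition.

Competitive equilibrium: 60.8 − 0.292Q = 44.04 + 0.7Q → Q* = 16.8952, P* = 55.8666.
Marginal revenue: MR = 60.8 − 0.584Q. Set MR = MC: 60.8 − 0.584Q = 44.04 + 0.7Q → Q_m = 13.053.
Price P_m = 60.8 − 0.292·13.053 = 56.9885; MC(Q_m) = 44.04 + 0.7·13.053 = 53.1771.
Competitive Q* = 16.8952, so ΔQ = 3.8422; wedge = 56.9885 − 53.1771 = 3.8114.
DWL = ½ × 3.8422 × 3.8114 = $7.32 thousand.

$7.32 thousand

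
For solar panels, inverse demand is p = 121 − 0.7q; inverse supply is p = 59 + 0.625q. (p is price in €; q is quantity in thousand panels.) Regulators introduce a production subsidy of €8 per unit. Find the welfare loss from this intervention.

€24.15 thousand

Competitive equilibrium: 121 − 0.7q = 59 + 0.625q → q* = 46.7925, p* = 88.2453.
The subsidy lowers effective supply by 8: p = 51 + 0.625q.
New quantity: 121 − 0.7q = 51 + 0.625q → q' = 52.8302.
Overproduction Δq = 52.8302 − 46.7925 = 6.0377; wedge = subsidy = 8.
DWL = ½ × 6.0377 × 8 = €24.15 thousand.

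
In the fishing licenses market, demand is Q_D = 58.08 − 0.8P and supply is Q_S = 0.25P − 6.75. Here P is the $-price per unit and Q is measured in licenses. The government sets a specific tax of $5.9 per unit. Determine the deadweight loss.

In inverse form: demand P = 72.6 − 1.25Q, supply P = 27 + 4Q.
Competitive equilibrium: 72.6 − 1.25Q = 27 + 4Q → Q* = 8.6857, P* = 61.7429.
With the tax, the buyer price exceeds the seller price by 5.9: (72.6 − 1.25Q) − (27 + 4Q) = 5.9 → Q' = 7.5619.
ΔQ = 8.6857 − 7.5619 = 1.1238; the wedge equals the tax, 5.9.
The triangle = ½ × 1.1238 × 5.9 = $3.32.

$3.32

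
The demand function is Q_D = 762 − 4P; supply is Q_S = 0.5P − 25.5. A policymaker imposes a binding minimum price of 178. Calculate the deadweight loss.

162

In inverse form: demand P = 190.5 − 0.25Q, supply P = 51 + 2Q.
Competitive equilibrium: 190.5 − 0.25Q = 51 + 2Q → Q* = 62, P* = 175.
At the floor P = 178, quantity demanded = (190.5 − 178)/0.25 = 50.
Sellers' marginal cost at Q' = 50: 51 + 2·50 = 151.
ΔQ = 62 − 50 = 12; wedge = 178 − 151 = 27.
DWL = ½ × 12 × 27 = 162.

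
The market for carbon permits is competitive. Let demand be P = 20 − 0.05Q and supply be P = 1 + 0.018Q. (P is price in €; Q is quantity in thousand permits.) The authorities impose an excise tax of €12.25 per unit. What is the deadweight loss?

€1103.40 thousand

Competitive equilibrium: 20 − 0.05Q = 1 + 0.018Q → Q* = 279.4118, P* = 6.0294.
With the tax, the buyer price exceeds the seller price by 12.25: (20 − 0.05Q) − (1 + 0.018Q) = 12.25 → Q' = 99.2647.
ΔQ = 279.4118 − 99.2647 = 180.1471; the wedge equals the tax, 12.25.
DWL = ½ × 180.1471 × 12.25 = €1103.40 thousand.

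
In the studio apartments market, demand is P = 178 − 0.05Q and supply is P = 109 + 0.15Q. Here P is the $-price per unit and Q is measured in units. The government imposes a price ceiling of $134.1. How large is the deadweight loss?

Competitive equilibrium: 178 − 0.05Q = 109 + 0.15Q → Q* = 345, P* = 160.75.
At the ceiling P = 134.1, quantity supplied = (134.1 − 109)/0.15 = 167.3333.
Willingness to pay at Q' = 167.3333: 178 − 0.05·167.3333 = 169.6333.
ΔQ = 345 − 167.3333 = 177.6667; wedge = 169.6333 − 134.1 = 35.5333.
DWL = ½ × 177.6667 × 35.5333 = $3156.54.

$3156.54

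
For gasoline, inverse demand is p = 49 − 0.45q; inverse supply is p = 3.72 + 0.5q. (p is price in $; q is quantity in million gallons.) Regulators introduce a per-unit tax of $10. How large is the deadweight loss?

Competitive equilibrium: 49 − 0.45q = 3.72 + 0.5q → q* = 47.6632, p* = 27.5516.
With the tax, the buyer price exceeds the seller price by 10: (49 − 0.45q) − (3.72 + 0.5q) = 10 → q' = 37.1368.
Δq = 47.6632 − 37.1368 = 10.5264; the wedge equals the tax, 10.
Welfare loss = ½ × 10.5264 × 10 = $52.63 million.

$52.63 million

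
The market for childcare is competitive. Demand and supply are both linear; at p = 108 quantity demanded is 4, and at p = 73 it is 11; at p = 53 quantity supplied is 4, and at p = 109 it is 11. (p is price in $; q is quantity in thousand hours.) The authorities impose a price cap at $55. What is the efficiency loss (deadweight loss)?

$103 thousand

Demand slope = (73 − 108)/(11 − 4) = −5, so p = 128 − 5q.
Supply slope = (109 − 53)/(11 − 4) = 8, so p = 21 + 8q.
Competitive equilibrium: 128 − 5q = 21 + 8q → q* = 8.2308, p* = 86.8462.
At the ceiling p = 55, quantity supplied = (55 − 21)/8 = 4.25.
Willingness to pay at q' = 4.25: 128 − 5·4.25 = 106.75.
Δq = 8.2308 − 4.25 = 3.9808; wedge = 106.75 − 55 = 51.75.
Deadweight loss = ½ × 3.9808 × 51.75 = $103 thousand.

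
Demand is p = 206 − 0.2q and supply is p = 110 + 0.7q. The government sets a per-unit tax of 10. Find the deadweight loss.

Competitive equilibrium: 206 − 0.2q = 110 + 0.7q → q* = 106.6667, p* = 184.6667.
With the tax, the buyer price exceeds the seller price by 10: (206 − 0.2q) − (110 + 0.7q) = 10 → q' = 95.5556.
Δq = 106.6667 − 95.5556 = 11.1111; the wedge equals the tax, 10.
Welfare loss = ½ × 11.1111 × 10 = 55.56.

55.56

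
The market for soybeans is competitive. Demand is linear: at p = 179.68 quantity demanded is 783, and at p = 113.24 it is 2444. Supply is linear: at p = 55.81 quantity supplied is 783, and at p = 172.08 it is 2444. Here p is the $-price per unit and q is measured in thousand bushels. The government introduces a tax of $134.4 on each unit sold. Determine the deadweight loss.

Demand slope = (113.24 − 179.68)/(2444 − 783) = −0.04, so p = 211 − 0.04q.
Supply slope = (172.08 − 55.81)/(2444 − 783) = 0.07, so p = 1 + 0.07q.
Competitive equilibrium: 211 − 0.04q = 1 + 0.07q → q* = 1909.0909, p* = 134.6364.
With the tax, the buyer price exceeds the seller price by 134.4: (211 − 0.04q) − (1 + 0.07q) = 134.4 → q' = 687.2727.
Δq = 1909.0909 − 687.2727 = 1221.8182; the wedge equals the tax, 134.4.
The triangle = ½ × 1221.8182 × 134.4 = $82106.18 thousand.

$82106.18 thousand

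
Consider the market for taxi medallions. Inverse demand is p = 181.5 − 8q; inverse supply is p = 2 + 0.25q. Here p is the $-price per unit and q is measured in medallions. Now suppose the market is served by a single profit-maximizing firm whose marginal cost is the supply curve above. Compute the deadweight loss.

$473.28

Competitive equilibrium: 181.5 − 8q = 2 + 0.25q → q* = 21.7576, p* = 7.4394.
Marginal revenue: MR = 181.5 − 16q. Set MR = MC: 181.5 − 16q = 2 + 0.25q → q_m = 11.0462.
Price p_m = 181.5 − 8·11.0462 = 93.1304; MC(q_m) = 2 + 0.25·11.0462 = 4.7616.
Competitive q* = 21.7576, so Δq = 10.7114; wedge = 93.1304 − 4.7616 = 88.3688.
The triangle = ½ × 10.7114 × 88.3688 = $473.28.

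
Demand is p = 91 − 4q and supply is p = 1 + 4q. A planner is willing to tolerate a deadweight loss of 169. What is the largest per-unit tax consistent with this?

Competitive equilibrium: 91 − 4q = 1 + 4q → q* = 11.25, p* = 46.
A tax t gives Δq = t/8 and wedge t, so DWL = t²/16.
t²/16 = 169 → t² = 2704 → t = 52.

52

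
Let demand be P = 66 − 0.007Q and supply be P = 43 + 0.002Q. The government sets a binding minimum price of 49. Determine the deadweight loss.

Competitive equilibrium: 66 − 0.007Q = 43 + 0.002Q → Q* = 2555.55556, P* = 48.11111.
At the floor P = 49, quantity demanded = (66 − 49)/0.007 = 2428.57143.
Sellers' marginal cost at Q' = 2428.57143: 43 + 0.002·2428.57143 = 47.85714.
ΔQ = 2555.55556 − 2428.57143 = 126.98413; wedge = 49 − 47.85714 = 1.14286.
The triangle = ½ × 126.98413 × 1.14286 = 72.56.

72.56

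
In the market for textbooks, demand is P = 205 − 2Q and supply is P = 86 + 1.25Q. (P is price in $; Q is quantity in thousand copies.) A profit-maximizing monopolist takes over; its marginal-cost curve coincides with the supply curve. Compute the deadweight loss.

$316.17 thousand

Competitive equilibrium: 205 − 2Q = 86 + 1.25Q → Q* = 36.6154, P* = 131.7692.
Marginal revenue: MR = 205 − 4Q. Set MR = MC: 205 − 4Q = 86 + 1.25Q → Q_m = 22.6667.
Price P_m = 205 − 2·22.6667 = 159.6666; MC(Q_m) = 86 + 1.25·22.6667 = 114.3334.
Competitive Q* = 36.6154, so ΔQ = 13.9487; wedge = 159.6666 − 114.3334 = 45.3332.
The triangle = ½ × 13.9487 × 45.3332 = $316.17 thousand.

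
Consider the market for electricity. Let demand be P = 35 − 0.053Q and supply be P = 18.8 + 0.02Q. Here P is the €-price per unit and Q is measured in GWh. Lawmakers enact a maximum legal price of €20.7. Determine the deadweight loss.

Competitive equilibrium: 35 − 0.053Q = 18.8 + 0.02Q → Q* = 221.9178, P* = 23.2384.
At the ceiling P = 20.7, quantity supplied = (20.7 − 18.8)/0.02 = 95.
Willingness to pay at Q' = 95: 35 − 0.053·95 = 29.965.
ΔQ = 221.9178 − 95 = 126.9178; wedge = 29.965 − 20.7 = 9.265.
DWL = ½ × 126.9178 × 9.265 = €587.95.

€587.95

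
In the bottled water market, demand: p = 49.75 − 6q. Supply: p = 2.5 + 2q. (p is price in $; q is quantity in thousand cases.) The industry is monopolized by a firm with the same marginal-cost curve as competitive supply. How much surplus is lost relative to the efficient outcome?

$25.63 thousand

Competitive equilibrium: 49.75 − 6q = 2.5 + 2q → q* = 5.9063, p* = 14.3125.
Marginal revenue: MR = 49.75 − 12q. Set MR = MC: 49.75 − 12q = 2.5 + 2q → q_m = 3.375.
Price p_m = 49.75 − 6·3.375 = 29.5; MC(q_m) = 2.5 + 2·3.375 = 9.25.
Competitive q* = 5.9063, so Δq = 2.5313; wedge = 29.5 − 9.25 = 20.25.
Deadweight loss = ½ × 2.5313 × 20.25 = $25.63 thousand.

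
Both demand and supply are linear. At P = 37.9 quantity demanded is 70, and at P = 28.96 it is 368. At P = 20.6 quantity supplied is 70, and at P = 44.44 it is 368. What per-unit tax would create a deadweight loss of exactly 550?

Demand slope = (28.96 − 37.9)/(368 − 70) = −0.03, so P = 40 − 0.03Q.
Supply slope = (44.44 − 20.6)/(368 − 70) = 0.08, so P = 15 + 0.08Q.
Competitive equilibrium: 40 − 0.03Q = 15 + 0.08Q → Q* = 227.2727, P* = 33.1818.
A tax t gives ΔQ = t/0.11 and wedge t, so DWL = t²/0.22.
t²/0.22 = 550 → t² = 121 → t = 11.

11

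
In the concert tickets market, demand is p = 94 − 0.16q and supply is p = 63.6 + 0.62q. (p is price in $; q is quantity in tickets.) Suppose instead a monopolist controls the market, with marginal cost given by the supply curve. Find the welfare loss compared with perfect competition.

Competitive equilibrium: 94 − 0.16q = 63.6 + 0.62q → q* = 38.9744, p* = 87.7641.
Marginal revenue: MR = 94 − 0.32q. Set MR = MC: 94 − 0.32q = 63.6 + 0.62q → q_m = 32.3404.
Price p_m = 94 − 0.16·32.3404 = 88.8255; MC(q_m) = 63.6 + 0.62·32.3404 = 83.651.
Competitive q* = 38.9744, so Δq = 6.634; wedge = 88.8255 − 83.651 = 5.1745.
Deadweight loss = ½ × 6.634 × 5.1745 = $17.16.

$17.16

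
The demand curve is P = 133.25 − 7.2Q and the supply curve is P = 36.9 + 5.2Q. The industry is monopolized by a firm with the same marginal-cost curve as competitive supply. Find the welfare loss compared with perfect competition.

Competitive equilibrium: 133.25 − 7.2Q = 36.9 + 5.2Q → Q* = 7.7702, P* = 77.3048.
Marginal revenue: MR = 133.25 − 14.4Q. Set MR = MC: 133.25 − 14.4Q = 36.9 + 5.2Q → Q_m = 4.9158.
Price P_m = 133.25 − 7.2·4.9158 = 97.8562; MC(Q_m) = 36.9 + 5.2·4.9158 = 62.4622.
Competitive Q* = 7.7702, so ΔQ = 2.8544; wedge = 97.8562 − 62.4622 = 35.394.
The triangle = ½ × 2.8544 × 35.394 = 50.51.

50.51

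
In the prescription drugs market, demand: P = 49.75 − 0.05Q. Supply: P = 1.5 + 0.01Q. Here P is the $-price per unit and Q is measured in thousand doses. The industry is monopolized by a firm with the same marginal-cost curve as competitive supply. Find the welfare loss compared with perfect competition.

Competitive equilibrium: 49.75 − 0.05Q = 1.5 + 0.01Q → Q* = 804.1667, P* = 9.5417.
Marginal revenue: MR = 49.75 − 0.1Q. Set MR = MC: 49.75 − 0.1Q = 1.5 + 0.01Q → Q_m = 438.6364.
Price P_m = 49.75 − 0.05·438.6364 = 27.8182; MC(Q_m) = 1.5 + 0.01·438.6364 = 5.8864.
Competitive Q* = 804.1667, so ΔQ = 365.5303; wedge = 27.8182 − 5.8864 = 21.9318.
DWL = ½ × 365.5303 × 21.9318 = $4008.37 thousand.

$4008.37 thousand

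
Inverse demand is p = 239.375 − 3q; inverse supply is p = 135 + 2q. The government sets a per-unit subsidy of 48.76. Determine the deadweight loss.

Competitive equilibrium: 239.375 − 3q = 135 + 2q → q* = 20.875, p* = 176.75.
The subsidy lowers effective supply by 48.76: p = 86.24 + 2q.
New quantity: 239.375 − 3q = 86.24 + 2q → q' = 30.627.
Overproduction Δq = 30.627 − 20.875 = 9.752; wedge = subsidy = 48.76.
DWL = ½ × 9.752 × 48.76 = 237.75.

237.75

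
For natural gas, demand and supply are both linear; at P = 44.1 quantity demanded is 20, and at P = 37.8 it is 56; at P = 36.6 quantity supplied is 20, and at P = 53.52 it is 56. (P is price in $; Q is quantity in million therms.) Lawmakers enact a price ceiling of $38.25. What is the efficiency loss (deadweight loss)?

Demand slope = (37.8 − 44.1)/(56 − 20) = −0.175, so P = 47.6 − 0.175Q.
Supply slope = (53.52 − 36.6)/(56 − 20) = 0.47, so P = 27.2 + 0.47Q.
Competitive equilibrium: 47.6 − 0.175Q = 27.2 + 0.47Q → Q* = 31.6279, P* = 42.0651.
At the ceiling P = 38.25, quantity supplied = (38.25 − 27.2)/0.47 = 23.5106.
Willingness to pay at Q' = 23.5106: 47.6 − 0.175·23.5106 = 43.4856.
ΔQ = 31.6279 − 23.5106 = 8.1173; wedge = 43.4856 − 38.25 = 5.2356.
DWL = ½ × 8.1173 × 5.2356 = $21.25 million.

$21.25 million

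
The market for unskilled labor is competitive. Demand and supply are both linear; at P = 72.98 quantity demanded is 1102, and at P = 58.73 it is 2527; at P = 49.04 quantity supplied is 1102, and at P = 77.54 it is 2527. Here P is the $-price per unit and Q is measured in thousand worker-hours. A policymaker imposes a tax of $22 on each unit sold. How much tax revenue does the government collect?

Demand slope = (58.73 − 72.98)/(2527 − 1102) = −0.01, so P = 84 − 0.01Q.
Supply slope = (77.54 − 49.04)/(2527 − 1102) = 0.02, so P = 27 + 0.02Q.
Competitive equilibrium: 84 − 0.01Q = 27 + 0.02Q → Q* = 1900, P* = 65.
With the tax, the buyer price exceeds the seller price by 22: (84 − 0.01Q) − (27 + 0.02Q) = 22 → Q' = 1166.6667.
Tax revenue = 22 × 1166.6667 = $25666.67 thousand.

$25666.67 thousand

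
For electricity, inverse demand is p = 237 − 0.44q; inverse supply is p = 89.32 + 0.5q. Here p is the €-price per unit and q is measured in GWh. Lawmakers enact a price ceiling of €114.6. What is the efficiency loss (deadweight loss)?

€5335.50

Competitive equilibrium: 237 − 0.44q = 89.32 + 0.5q → q* = 157.1064, p* = 167.8732.
At the ceiling p = 114.6, quantity supplied = (114.6 − 89.32)/0.5 = 50.56.
Willingness to pay at q' = 50.56: 237 − 0.44·50.56 = 214.7536.
Δq = 157.1064 − 50.56 = 106.5464; wedge = 214.7536 − 114.6 = 100.1536.
DWL = ½ × 106.5464 × 100.1536 = €5335.50.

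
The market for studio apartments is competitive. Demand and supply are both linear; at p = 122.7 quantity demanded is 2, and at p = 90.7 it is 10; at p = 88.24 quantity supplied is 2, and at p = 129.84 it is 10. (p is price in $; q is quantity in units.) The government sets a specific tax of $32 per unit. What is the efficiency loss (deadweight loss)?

Demand slope = (90.7 − 122.7)/(10 − 2) = −4, so p = 130.7 − 4q.
Supply slope = (129.84 − 88.24)/(10 − 2) = 5.2, so p = 77.84 + 5.2q.
Competitive equilibrium: 130.7 − 4q = 77.84 + 5.2q → q* = 5.7457, p* = 107.7174.
With the tax, the buyer price exceeds the seller price by 32: (130.7 − 4q) − (77.84 + 5.2q) = 32 → q' = 2.2674.
Δq = 5.7457 − 2.2674 = 3.4783; the wedge equals the tax, 32.
Welfare loss = ½ × 3.4783 × 32 = $55.65.

$55.65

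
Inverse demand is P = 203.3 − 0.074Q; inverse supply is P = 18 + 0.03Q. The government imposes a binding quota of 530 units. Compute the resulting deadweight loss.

Competitive equilibrium: 203.3 − 0.074Q = 18 + 0.03Q → Q* = 1781.7308, P* = 71.4519.
At Q = 530: demand price = 203.3 − 0.074·530 = 164.08; supply price = 18 + 0.03·530 = 33.9.
ΔQ = 1781.7308 − 530 = 1251.7308; wedge = 164.08 − 33.9 = 130.18.
Deadweight loss = ½ × 1251.7308 × 130.18 = 81475.16.

81475.16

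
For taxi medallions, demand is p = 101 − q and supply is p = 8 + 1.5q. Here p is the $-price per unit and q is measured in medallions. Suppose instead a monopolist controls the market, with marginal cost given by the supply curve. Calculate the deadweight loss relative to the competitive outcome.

$141.21

Competitive equilibrium: 101 − q = 8 + 1.5q → q* = 37.2, p* = 63.8.
Marginal revenue: MR = 101 − 2q. Set MR = MC: 101 − 2q = 8 + 1.5q → q_m = 26.5714.
Price p_m = 101 − 1·26.5714 = 74.4286; MC(q_m) = 8 + 1.5·26.5714 = 47.8571.
Competitive q* = 37.2, so Δq = 10.6286; wedge = 74.4286 − 47.8571 = 26.5715.
The triangle = ½ × 10.6286 × 26.5715 = $141.21.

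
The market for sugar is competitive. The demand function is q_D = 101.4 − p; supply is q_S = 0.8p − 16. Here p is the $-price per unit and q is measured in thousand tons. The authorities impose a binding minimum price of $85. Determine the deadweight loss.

$440.06 thousand

In inverse form: demand p = 101.4 − q, supply p = 20 + 1.25q.
Competitive equilibrium: 101.4 − q = 20 + 1.25q → q* = 36.1778, p* = 65.2222.
At the floor p = 85, quantity demanded = (101.4 − 85)/1 = 16.4.
Sellers' marginal cost at q' = 16.4: 20 + 1.25·16.4 = 40.5.
Δq = 36.1778 − 16.4 = 19.7778; wedge = 85 − 40.5 = 44.5.
Welfare loss = ½ × 19.7778 × 44.5 = $440.06 thousand.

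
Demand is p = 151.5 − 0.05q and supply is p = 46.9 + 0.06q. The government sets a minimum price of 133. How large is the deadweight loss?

Competitive equilibrium: 151.5 − 0.05q = 46.9 + 0.06q → q* = 950.9091, p* = 103.9545.
At the floor p = 133, quantity demanded = (151.5 − 133)/0.05 = 370.
Sellers' marginal cost at q' = 370: 46.9 + 0.06·370 = 69.1.
Δq = 950.9091 − 370 = 580.9091; wedge = 133 − 69.1 = 63.9.
DWL = ½ × 580.9091 × 63.9 = 18560.05.

18560.05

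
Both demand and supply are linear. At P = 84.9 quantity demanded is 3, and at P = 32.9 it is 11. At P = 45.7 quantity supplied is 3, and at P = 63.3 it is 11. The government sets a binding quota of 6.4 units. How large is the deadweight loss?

5.32

Demand slope = (32.9 − 84.9)/(11 − 3) = −6.5, so P = 104.4 − 6.5Q.
Supply slope = (63.3 − 45.7)/(11 − 3) = 2.2, so P = 39.1 + 2.2Q.
Competitive equilibrium: 104.4 − 6.5Q = 39.1 + 2.2Q → Q* = 7.5057, P* = 55.6126.
At Q = 6.4: demand price = 104.4 − 6.5·6.4 = 62.8; supply price = 39.1 + 2.2·6.4 = 53.18.
ΔQ = 7.5057 − 6.4 = 1.1057; wedge = 62.8 − 53.18 = 9.62.
Welfare loss = ½ × 1.1057 × 9.62 = 5.32.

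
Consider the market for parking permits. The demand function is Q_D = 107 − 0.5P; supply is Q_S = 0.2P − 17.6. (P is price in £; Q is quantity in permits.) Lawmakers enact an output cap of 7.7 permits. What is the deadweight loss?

In inverse form: demand P = 214 − 2Q, supply P = 88 + 5Q.
Competitive equilibrium: 214 − 2Q = 88 + 5Q → Q* = 18, P* = 178.
At Q = 7.7: demand price = 214 − 2·7.7 = 198.6; supply price = 88 + 5·7.7 = 126.5.
ΔQ = 18 − 7.7 = 10.3; wedge = 198.6 − 126.5 = 72.1.
Deadweight loss = ½ × 10.3 × 72.1 = £371.315.

£371.315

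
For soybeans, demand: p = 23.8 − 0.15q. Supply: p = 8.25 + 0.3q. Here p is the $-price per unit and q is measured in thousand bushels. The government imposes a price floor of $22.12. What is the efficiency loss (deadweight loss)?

Competitive equilibrium: 23.8 − 0.15q = 8.25 + 0.3q → q* = 34.5556, p* = 18.6167.
At the floor p = 22.12, quantity demanded = (23.8 − 22.12)/0.15 = 11.2.
Sellers' marginal cost at q' = 11.2: 8.25 + 0.3·11.2 = 11.61.
Δq = 34.5556 − 11.2 = 23.3556; wedge = 22.12 − 11.61 = 10.51.
Deadweight loss = ½ × 23.3556 × 10.51 = $122.73 thousand.

$122.73 thousand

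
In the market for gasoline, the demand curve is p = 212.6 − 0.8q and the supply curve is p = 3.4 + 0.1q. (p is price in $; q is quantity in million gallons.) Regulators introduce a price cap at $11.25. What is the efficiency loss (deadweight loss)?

$10664.50 million

Competitive equilibrium: 212.6 − 0.8q = 3.4 + 0.1q → q* = 232.4444, p* = 26.6444.
At the ceiling p = 11.25, quantity supplied = (11.25 − 3.4)/0.1 = 78.5.
Willingness to pay at q' = 78.5: 212.6 − 0.8·78.5 = 149.8.
Δq = 232.4444 − 78.5 = 153.9444; wedge = 149.8 − 11.25 = 138.55.
The triangle = ½ × 153.9444 × 138.55 = $10664.50 million.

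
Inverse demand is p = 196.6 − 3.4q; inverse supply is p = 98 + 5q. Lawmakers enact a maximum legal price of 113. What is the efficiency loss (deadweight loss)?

320.69

Competitive equilibrium: 196.6 − 3.4q = 98 + 5q → q* = 11.7381, p* = 156.6905.
At the ceiling p = 113, quantity supplied = (113 − 98)/5 = 3.
Willingness to pay at q' = 3: 196.6 − 3.4·3 = 186.4.
Δq = 11.7381 − 3 = 8.7381; wedge = 186.4 − 113 = 73.4.
Welfare loss = ½ × 8.7381 × 73.4 = 320.69.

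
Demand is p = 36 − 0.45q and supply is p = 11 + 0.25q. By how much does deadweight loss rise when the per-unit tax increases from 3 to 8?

39.29

Competitive equilibrium: 36 − 0.45q = 11 + 0.25q → q* = 35.7143, p* = 19.9286.
For a per-unit tax t: Δq = t/0.7, so DWL = ½·t·(t/0.7) = t²/1.4.
At t = 3: DWL = 6.429. At t = 8: DWL = 45.714.
Increase = 45.714 − 6.429 = 39.29.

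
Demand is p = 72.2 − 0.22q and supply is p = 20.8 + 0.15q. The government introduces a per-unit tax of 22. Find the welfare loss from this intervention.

654.05

Competitive equilibrium: 72.2 − 0.22q = 20.8 + 0.15q → q* = 138.9189, p* = 41.6378.
With the tax, the buyer price exceeds the seller price by 22: (72.2 − 0.22q) − (20.8 + 0.15q) = 22 → q' = 79.4595.
Δq = 138.9189 − 79.4595 = 59.4594; the wedge equals the tax, 22.
Welfare loss = ½ × 59.4594 × 22 = 654.05.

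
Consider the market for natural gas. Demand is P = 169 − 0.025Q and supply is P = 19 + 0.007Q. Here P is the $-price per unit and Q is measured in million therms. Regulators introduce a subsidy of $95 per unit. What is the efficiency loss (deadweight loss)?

Competitive equilibrium: 169 − 0.025Q = 19 + 0.007Q → Q* = 4687.5, P* = 51.8125.
The subsidy lowers effective supply by 95: P = 0.007Q − 76.
New quantity: 169 − 0.025Q = 0.007Q − 76 → Q' = 7656.25.
Overproduction ΔQ = 7656.25 − 4687.5 = 2968.75; wedge = subsidy = 95.
Deadweight loss = ½ × 2968.75 × 95 = $141015.625 million.

$141015.625 million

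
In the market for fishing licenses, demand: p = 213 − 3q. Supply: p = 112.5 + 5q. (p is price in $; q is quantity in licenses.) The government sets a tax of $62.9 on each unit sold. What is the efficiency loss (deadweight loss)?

Competitive equilibrium: 213 − 3q = 112.5 + 5q → q* = 12.5625, p* = 175.3125.
With the tax, the buyer price exceeds the seller price by 62.9: (213 − 3q) − (112.5 + 5q) = 62.9 → q' = 4.7.
Δq = 12.5625 − 4.7 = 7.8625; the wedge equals the tax, 62.9.
The triangle = ½ × 7.8625 × 62.9 = $247.28.

$247.28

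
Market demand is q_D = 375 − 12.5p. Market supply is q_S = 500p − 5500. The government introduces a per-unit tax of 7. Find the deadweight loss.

298.78

In inverse form: demand p = 30 − 0.08q, supply p = 11 + 0.002q.
Competitive equilibrium: 30 − 0.08q = 11 + 0.002q → q* = 231.7073, p* = 11.4634.
With the tax, the buyer price exceeds the seller price by 7: (30 − 0.08q) − (11 + 0.002q) = 7 → q' = 146.3415.
Δq = 231.7073 − 146.3415 = 85.3658; the wedge equals the tax, 7.
Deadweight loss = ½ × 85.3658 × 7 = 298.78.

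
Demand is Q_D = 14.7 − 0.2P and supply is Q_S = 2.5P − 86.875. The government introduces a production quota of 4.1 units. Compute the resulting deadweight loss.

25.55

In inverse form: demand P = 73.5 − 5Q, supply P = 34.75 + 0.4Q.
Competitive equilibrium: 73.5 − 5Q = 34.75 + 0.4Q → Q* = 7.1759, P* = 37.6204.
At Q = 4.1: demand price = 73.5 − 5·4.1 = 53; supply price = 34.75 + 0.4·4.1 = 36.39.
ΔQ = 7.1759 − 4.1 = 3.0759; wedge = 53 − 36.39 = 16.61.
DWL = ½ × 3.0759 × 16.61 = 25.55.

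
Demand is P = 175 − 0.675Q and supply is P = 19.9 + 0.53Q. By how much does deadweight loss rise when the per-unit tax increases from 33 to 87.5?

2725

Competitive equilibrium: 175 − 0.675Q = 19.9 + 0.53Q → Q* = 128.7137, P* = 88.1183.
For a per-unit tax t: ΔQ = t/1.205, so DWL = ½·t·(t/1.205) = t²/2.41.
At t = 33: DWL = 451.867. At t = 87.5: DWL = 3176.867.
Increase = 3176.867 − 451.867 = 2725.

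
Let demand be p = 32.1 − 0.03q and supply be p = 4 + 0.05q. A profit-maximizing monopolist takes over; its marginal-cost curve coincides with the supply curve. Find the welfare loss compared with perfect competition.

367.07

Competitive equilibrium: 32.1 − 0.03q = 4 + 0.05q → q* = 351.25, p* = 21.5625.
Marginal revenue: MR = 32.1 − 0.06q. Set MR = MC: 32.1 − 0.06q = 4 + 0.05q → q_m = 255.4545.
Price p_m = 32.1 − 0.03·255.4545 = 24.4364; MC(q_m) = 4 + 0.05·255.4545 = 16.7727.
Competitive q* = 351.25, so Δq = 95.7955; wedge = 24.4364 − 16.7727 = 7.6637.
The triangle = ½ × 95.7955 × 7.6637 = 367.07.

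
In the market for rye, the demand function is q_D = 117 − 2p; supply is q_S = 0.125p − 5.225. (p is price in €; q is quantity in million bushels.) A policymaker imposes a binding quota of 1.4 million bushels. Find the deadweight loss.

€1.36 million

In inverse form: demand p = 58.5 − 0.5q, supply p = 41.8 + 8q.
Competitive equilibrium: 58.5 − 0.5q = 41.8 + 8q → q* = 1.9647, p* = 57.5176.
At q = 1.4: demand price = 58.5 − 0.5·1.4 = 57.8; supply price = 41.8 + 8·1.4 = 53.
Δq = 1.9647 − 1.4 = 0.5647; wedge = 57.8 − 53 = 4.8.
DWL = ½ × 0.5647 × 4.8 = €1.36 million.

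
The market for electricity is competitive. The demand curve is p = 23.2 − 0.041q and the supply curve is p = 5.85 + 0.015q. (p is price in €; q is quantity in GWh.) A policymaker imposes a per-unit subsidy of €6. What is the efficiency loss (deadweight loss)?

€321.43

Competitive equilibrium: 23.2 − 0.041q = 5.85 + 0.015q → q* = 309.8214, p* = 10.4973.
The subsidy lowers effective supply by 6: p = 0.015q − 0.15.
New quantity: 23.2 − 0.041q = 0.015q − 0.15 → q' = 416.9643.
Overproduction Δq = 416.9643 − 309.8214 = 107.1429; wedge = subsidy = 6.
The triangle = ½ × 107.1429 × 6 = €321.43.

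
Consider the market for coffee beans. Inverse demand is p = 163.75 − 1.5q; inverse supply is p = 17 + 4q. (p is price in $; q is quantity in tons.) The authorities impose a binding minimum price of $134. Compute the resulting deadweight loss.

$128.98

Competitive equilibrium: 163.75 − 1.5q = 17 + 4q → q* = 26.6818, p* = 123.7273.
At the floor p = 134, quantity demanded = (163.75 − 134)/1.5 = 19.8333.
Sellers' marginal cost at q' = 19.8333: 17 + 4·19.8333 = 96.3332.
Δq = 26.6818 − 19.8333 = 6.8485; wedge = 134 − 96.3332 = 37.6668.
Welfare loss = ½ × 6.8485 × 37.6668 = $128.98.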